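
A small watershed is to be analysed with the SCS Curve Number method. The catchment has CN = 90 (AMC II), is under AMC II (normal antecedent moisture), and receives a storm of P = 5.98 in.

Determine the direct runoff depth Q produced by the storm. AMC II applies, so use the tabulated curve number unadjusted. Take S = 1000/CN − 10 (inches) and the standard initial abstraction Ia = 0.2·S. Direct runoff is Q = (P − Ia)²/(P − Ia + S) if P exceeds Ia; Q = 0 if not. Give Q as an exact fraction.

Q = 6713281/1390950 in ≈ 4.826 in

AMC II — tabulated CN = 90 applies directly.
Retention S: 1000/CN − 10 with CN=90.000 → S = 10/9 ≈ 1.111 in
Initial abstraction Ia = S/5 = (10/9)/5 = 2/9 ≈ 0.222 in
Excess rainfall: 5.980 − 0.222 = 5.758 in; P > Ia so Q > 0
Q: (2591/450)² ÷ (3091/450) = 6713281/1390950 in (≈ 4.826 in)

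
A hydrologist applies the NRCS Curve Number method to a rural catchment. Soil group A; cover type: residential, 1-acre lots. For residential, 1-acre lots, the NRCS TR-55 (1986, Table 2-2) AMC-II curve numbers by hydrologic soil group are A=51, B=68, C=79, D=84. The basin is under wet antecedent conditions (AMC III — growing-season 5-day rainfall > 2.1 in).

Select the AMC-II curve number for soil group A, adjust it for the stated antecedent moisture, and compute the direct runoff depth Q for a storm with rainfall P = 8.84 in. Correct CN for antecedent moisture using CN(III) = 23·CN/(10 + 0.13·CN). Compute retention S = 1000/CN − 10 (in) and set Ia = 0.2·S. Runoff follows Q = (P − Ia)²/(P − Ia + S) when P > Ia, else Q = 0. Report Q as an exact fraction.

Q = 55099581289/10475857725 in ≈ 5.260 in

NRCS table: residential, 1-acre lots, soil group A → CN(II) = 51
CN(III) from CN(II)=51: (23·51)/(10 + 0.13·51) = 117300/1663 ≈ 70.535
S = 1000/(117300/1663) − 10 = 4900/1173 in ≈ 4.177 in
Initial abstraction Ia = S/5 = (4900/1173)/5 = 980/1173 ≈ 0.835 in
Excess rainfall: 8.840 − 0.835 = 8.005 in; P > Ia so Q > 0
Runoff Q = (P−Ia)²/(P−Ia+S) = (8.005)²/(8.005+4.177) = 55099581289/10475857725 ≈ 5.260 in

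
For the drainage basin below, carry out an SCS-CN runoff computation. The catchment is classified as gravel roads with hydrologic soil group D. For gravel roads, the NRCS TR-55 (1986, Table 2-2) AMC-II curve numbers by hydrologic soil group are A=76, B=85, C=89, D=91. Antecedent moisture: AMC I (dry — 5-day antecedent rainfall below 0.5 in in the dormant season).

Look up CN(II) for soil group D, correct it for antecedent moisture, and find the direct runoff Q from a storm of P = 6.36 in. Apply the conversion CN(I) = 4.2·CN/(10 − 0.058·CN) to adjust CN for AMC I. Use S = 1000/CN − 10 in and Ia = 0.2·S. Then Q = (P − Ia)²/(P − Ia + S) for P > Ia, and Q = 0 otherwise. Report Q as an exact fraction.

NRCS table: gravel roads, soil group D → CN(II) = 91
CN(I) from CN(II)=91: (4.2·91)/(10 − 0.058·91) = 63700/787 ≈ 80.940
S = 1000/(63700/787) − 10 = 1500/637 in ≈ 2.355 in
Ia = 0.2·(1500/637) = 300/637 in ≈ 0.471 in
P − Ia = 6.360 − 0.471 = 93783/15925 ≈ 5.889 in (> 0, runoff occurs)
Q: (93783/15925)² ÷ (131283/15925) = 977250121/232297975 in (≈ 4.207 in)

Q = 977250121/232297975 in ≈ 4.207 in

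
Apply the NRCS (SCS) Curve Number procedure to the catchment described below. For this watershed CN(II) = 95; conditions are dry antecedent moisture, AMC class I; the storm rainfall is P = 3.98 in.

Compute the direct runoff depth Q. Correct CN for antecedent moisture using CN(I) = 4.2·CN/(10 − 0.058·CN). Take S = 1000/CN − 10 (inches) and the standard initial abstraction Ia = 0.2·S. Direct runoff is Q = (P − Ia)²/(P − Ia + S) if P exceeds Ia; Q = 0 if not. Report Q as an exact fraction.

Dry (AMC I): CN(I) = 4.2·95/(10 − 0.058·95) = 399/(449/100) = 39900/449 ≈ 88.864
Max retention: S = 1000/(39900/449) − 10 = 500/399 in (≈ 1.253 in)
Ia = 0.2S: 0.2·1.253 = 0.251 in (exactly 100/399)
P − Ia = 3.980 − 0.251 = 74401/19950 ≈ 3.729 in (> 0, runoff occurs)
Q: (74401/19950)² ÷ (99401/19950) = 5535508801/1983049950 in (≈ 2.791 in)

Q = 5535508801/1983049950 in ≈ 2.791 in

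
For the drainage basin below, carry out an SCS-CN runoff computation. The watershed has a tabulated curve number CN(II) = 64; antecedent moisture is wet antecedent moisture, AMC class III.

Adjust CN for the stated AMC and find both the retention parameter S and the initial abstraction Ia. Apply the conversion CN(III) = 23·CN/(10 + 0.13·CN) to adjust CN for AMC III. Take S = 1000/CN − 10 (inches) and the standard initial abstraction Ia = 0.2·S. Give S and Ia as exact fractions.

Wet (AMC III): CN(III) = 23·64/(10 + 0.13·64) = 1472/(458/25) = 18400/229 ≈ 80.349
S = 1000/(18400/229) − 10 = 225/92 in ≈ 2.446 in
Initial abstraction Ia = S/5 = (225/92)/5 = 45/92 ≈ 0.489 in

S = 225/92 in ≈ 2.446 in; Ia = 45/92 in ≈ 0.489 in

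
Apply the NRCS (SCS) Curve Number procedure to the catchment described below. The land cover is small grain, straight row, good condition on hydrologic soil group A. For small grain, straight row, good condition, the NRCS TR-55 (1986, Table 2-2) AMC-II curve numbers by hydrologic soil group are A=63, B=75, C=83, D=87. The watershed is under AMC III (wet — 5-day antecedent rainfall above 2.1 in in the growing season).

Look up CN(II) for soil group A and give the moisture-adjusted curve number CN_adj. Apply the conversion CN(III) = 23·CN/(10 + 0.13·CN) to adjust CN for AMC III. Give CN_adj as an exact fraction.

NRCS table: small grain, straight row, good condition, soil group A → CN(II) = 63
CN(III) from CN(II)=63: (23·63)/(10 + 0.13·63) = 144900/1819 ≈ 79.659

CN_adj = 144900/1819 ≈ 79.659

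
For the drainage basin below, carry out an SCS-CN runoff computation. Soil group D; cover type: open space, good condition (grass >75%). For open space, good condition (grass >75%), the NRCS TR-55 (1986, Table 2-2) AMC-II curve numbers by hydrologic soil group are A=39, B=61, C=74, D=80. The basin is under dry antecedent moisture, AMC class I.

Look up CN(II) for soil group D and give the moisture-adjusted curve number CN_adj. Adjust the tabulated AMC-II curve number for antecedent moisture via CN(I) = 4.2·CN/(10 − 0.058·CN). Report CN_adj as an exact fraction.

CN_adj = 4200/67 ≈ 62.687

NRCS table: open space, good condition (grass >75%), soil group D → CN(II) = 80
Adjust CN=80 to AMC I: 4.2·80/(10 − 0.058·80) → 336 ÷ (134/25) = 4200/67 ≈ 62.687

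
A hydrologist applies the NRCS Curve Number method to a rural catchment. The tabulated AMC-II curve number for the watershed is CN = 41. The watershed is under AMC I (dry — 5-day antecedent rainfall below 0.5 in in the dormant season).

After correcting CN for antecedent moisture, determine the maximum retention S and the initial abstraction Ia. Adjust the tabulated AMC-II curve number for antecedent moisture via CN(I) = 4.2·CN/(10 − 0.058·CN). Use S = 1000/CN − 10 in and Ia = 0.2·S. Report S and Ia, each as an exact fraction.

Dry (AMC I): CN(I) = 4.2·41/(10 − 0.058·41) = (861/5)/(3811/500) = 86100/3811 ≈ 22.592
S = 1000/(86100/3811) − 10 = 29500/861 in ≈ 34.262 in
Ia = 0.2S: 0.2·34.262 = 6.852 in (exactly 5900/861)

S = 29500/861 in ≈ 34.262 in; Ia = 5900/861 in ≈ 6.852 in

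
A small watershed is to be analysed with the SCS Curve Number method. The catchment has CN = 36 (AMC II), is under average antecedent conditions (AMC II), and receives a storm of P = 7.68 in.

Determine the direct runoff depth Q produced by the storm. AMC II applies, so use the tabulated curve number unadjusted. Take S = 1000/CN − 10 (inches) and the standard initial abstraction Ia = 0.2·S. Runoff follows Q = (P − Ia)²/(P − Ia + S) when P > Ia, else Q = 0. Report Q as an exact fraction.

Q = 13456/17325 in ≈ 0.777 in

AMC II — tabulated CN = 36 applies directly.
Max retention: S = 1000/36 − 10 = 160/9 in (≈ 17.778 in)
Ia = 0.2S: 0.2·17.778 = 3.556 in (exactly 32/9)
Since P=7.680 > Ia=3.556: effective rainfall P−Ia = 928/225 in
Runoff Q = (P−Ia)²/(P−Ia+S) = (4.124)²/(4.124+17.778) = 13456/17325 ≈ 0.777 in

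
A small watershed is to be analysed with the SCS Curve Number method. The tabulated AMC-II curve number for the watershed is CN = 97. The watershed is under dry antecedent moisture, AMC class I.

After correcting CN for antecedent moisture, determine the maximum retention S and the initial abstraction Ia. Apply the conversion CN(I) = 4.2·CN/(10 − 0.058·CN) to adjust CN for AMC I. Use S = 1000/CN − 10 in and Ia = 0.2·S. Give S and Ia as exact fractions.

S = 500/679 in ≈ 0.736 in; Ia = 100/679 in ≈ 0.147 in

Adjust CN=97 to AMC I: 4.2·97/(10 − 0.058·97) → (2037/5) ÷ (2187/500) = 67900/729 ≈ 93.141
S = 1000/(67900/729) − 10 = 500/679 in ≈ 0.736 in
Initial abstraction Ia = S/5 = (500/679)/5 = 100/679 ≈ 0.147 in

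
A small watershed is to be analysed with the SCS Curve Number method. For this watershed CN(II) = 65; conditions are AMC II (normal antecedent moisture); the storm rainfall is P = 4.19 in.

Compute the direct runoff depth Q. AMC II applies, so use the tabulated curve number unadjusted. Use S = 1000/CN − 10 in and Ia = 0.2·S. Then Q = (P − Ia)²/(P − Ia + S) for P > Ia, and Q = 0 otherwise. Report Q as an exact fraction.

Q = 16378209/14361100 in ≈ 1.140 in

AMC II — tabulated CN = 65 applies directly.
Retention S: 1000/CN − 10 with CN=65.000 → S = 70/13 ≈ 5.385 in
Ia = 0.2S: 0.2·5.385 = 1.077 in (exactly 14/13)
P − Ia = 4.190 − 1.077 = 4047/1300 ≈ 3.113 in (> 0, runoff occurs)
Runoff Q = (P−Ia)²/(P−Ia+S) = (3.113)²/(3.113+5.385) = 16378209/14361100 ≈ 1.140 in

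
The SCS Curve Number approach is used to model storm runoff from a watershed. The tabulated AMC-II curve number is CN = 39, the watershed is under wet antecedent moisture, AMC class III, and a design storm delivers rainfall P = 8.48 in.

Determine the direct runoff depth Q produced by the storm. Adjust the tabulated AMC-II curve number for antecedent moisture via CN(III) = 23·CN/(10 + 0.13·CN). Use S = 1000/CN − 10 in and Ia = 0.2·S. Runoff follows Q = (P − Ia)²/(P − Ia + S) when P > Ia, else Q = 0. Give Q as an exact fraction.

Adjust CN=39 to AMC III: 23·39/(10 + 0.13·39) → 897 ÷ (1507/100) = 89700/1507 ≈ 59.522
Max retention: S = 1000/(89700/1507) − 10 = 6100/897 in (≈ 6.800 in)
Ia = 0.2S: 0.2·6.800 = 1.360 in (exactly 1220/897)
P − Ia = 8.480 − 1.360 = 159664/22425 ≈ 7.120 in (> 0, runoff occurs)
Q = (159664/22425)²/((159664/22425) + 6100/897) = (25492592896/502880625)/(312164/22425) = 6373148224/1750069425 in ≈ 3.642 in

Q = 6373148224/1750069425 in ≈ 3.642 in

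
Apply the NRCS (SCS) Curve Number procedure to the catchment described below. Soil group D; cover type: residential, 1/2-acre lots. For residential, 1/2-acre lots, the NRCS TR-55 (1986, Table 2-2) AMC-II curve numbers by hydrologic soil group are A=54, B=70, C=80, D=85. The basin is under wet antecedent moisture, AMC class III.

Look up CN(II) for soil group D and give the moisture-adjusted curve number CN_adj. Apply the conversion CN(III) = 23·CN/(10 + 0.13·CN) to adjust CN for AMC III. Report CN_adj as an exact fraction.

NRCS table: residential, 1/2-acre lots, soil group D → CN(II) = 85
Wet (AMC III): CN(III) = 23·85/(10 + 0.13·85) = 1955/(421/20) = 39100/421 ≈ 92.874

CN_adj = 39100/421 ≈ 92.874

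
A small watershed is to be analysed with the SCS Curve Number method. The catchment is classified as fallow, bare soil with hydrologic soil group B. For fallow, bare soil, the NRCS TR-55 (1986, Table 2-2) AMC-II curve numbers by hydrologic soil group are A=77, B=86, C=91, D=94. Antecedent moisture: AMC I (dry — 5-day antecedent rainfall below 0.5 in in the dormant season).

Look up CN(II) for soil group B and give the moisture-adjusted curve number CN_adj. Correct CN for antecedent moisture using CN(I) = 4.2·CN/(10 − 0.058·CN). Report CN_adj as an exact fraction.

NRCS table: fallow, bare soil, soil group B → CN(II) = 86
CN(I) from CN(II)=86: (4.2·86)/(10 − 0.058·86) = 12900/179 ≈ 72.067

CN_adj = 12900/179 ≈ 72.067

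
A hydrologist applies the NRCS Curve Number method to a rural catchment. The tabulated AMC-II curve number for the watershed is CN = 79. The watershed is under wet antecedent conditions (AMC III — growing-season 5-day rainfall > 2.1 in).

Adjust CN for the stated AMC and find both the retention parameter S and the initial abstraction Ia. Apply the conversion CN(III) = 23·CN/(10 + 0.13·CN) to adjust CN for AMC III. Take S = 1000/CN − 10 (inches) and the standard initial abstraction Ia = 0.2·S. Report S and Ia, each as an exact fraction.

CN(III) from CN(II)=79: (23·79)/(10 + 0.13·79) = 181700/2027 ≈ 89.640
S = 1000/(181700/2027) − 10 = 2100/1817 in ≈ 1.156 in
Ia = 0.2S: 0.2·1.156 = 0.231 in (exactly 420/1817)

S = 2100/1817 in ≈ 1.156 in; Ia = 420/1817 in ≈ 0.231 in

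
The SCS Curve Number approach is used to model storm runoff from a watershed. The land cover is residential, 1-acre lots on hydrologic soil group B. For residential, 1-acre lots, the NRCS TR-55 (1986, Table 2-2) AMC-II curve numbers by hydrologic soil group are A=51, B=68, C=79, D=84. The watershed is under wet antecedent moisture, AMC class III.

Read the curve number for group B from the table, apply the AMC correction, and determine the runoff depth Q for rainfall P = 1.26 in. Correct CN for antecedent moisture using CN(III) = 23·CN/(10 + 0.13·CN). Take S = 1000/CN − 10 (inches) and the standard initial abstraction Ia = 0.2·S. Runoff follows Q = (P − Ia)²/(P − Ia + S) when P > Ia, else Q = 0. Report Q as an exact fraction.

Q = 276656689/1107175150 in ≈ 0.250 in

NRCS table: residential, 1-acre lots, soil group B → CN(II) = 68
Adjust CN=68 to AMC III: 23·68/(10 + 0.13·68) → 1564 ÷ (471/25) = 39100/471 ≈ 83.015
S = 1000/(39100/471) − 10 = 800/391 in ≈ 2.046 in
Ia = 0.2S: 0.2·2.046 = 0.409 in (exactly 160/391)
Since P=1.260 > Ia=0.409: effective rainfall P−Ia = 16633/19550 in
Runoff Q = (P−Ia)²/(P−Ia+S) = (0.851)²/(0.851+2.046) = 276656689/1107175150 ≈ 0.250 in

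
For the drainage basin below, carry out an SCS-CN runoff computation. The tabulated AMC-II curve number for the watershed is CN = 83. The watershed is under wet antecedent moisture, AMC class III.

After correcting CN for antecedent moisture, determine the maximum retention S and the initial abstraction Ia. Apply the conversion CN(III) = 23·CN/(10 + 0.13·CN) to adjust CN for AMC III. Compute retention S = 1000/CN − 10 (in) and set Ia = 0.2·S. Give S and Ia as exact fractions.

CN(III) from CN(II)=83: (23·83)/(10 + 0.13·83) = 190900/2079 ≈ 91.823
S = 1000/(190900/2079) − 10 = 1700/1909 in ≈ 0.891 in
Ia = 0.2·(1700/1909) = 340/1909 in ≈ 0.178 in

S = 1700/1909 in ≈ 0.891 in; Ia = 340/1909 in ≈ 0.178 in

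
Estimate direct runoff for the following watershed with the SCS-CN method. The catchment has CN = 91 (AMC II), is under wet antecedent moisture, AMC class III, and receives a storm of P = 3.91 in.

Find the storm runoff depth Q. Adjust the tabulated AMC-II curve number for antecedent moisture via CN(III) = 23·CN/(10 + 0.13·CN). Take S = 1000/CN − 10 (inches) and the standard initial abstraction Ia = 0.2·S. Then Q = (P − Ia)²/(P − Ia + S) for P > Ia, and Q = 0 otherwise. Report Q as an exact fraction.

CN(III) from CN(II)=91: (23·91)/(10 + 0.13·91) = 209300/2183 ≈ 95.877
S = 1000/(209300/2183) − 10 = 900/2093 in ≈ 0.430 in
Ia = 0.2·(900/2093) = 180/2093 in ≈ 0.086 in
Excess rainfall: 3.910 − 0.086 = 3.824 in; P > Ia so Q > 0
Q = (800363/209300)²/((800363/209300) + 900/2093) = (640580931769/43806490000)/(890363/209300) = 640580931769/186352975900 in ≈ 3.437 in

Q = 640580931769/186352975900 in ≈ 3.437 in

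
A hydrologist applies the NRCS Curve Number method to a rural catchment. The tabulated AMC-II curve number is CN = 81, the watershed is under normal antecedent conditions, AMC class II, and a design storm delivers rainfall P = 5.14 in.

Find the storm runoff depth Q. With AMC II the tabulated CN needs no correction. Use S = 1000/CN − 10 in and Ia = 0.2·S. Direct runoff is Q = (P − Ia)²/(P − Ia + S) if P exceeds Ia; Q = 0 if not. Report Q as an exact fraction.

Q = 357852889/115088850 in ≈ 3.109 in

CN(II) = 81; AMC II needs no correction.
S = 1000/81 − 10 = 190/81 in ≈ 2.346 in
Ia = 0.2·(190/81) = 38/81 in ≈ 0.469 in
Excess rainfall: 5.140 − 0.469 = 4.671 in; P > Ia so Q > 0
Q: (18917/4050)² ÷ (28417/4050) = 357852889/115088850 in (≈ 3.109 in)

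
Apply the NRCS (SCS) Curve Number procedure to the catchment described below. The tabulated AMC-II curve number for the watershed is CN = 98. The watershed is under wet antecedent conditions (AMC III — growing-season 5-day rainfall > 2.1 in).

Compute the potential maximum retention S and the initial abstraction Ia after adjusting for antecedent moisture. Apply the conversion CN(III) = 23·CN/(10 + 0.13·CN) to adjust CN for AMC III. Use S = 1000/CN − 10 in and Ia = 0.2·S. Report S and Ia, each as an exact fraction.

S = 100/1127 in ≈ 0.089 in; Ia = 20/1127 in ≈ 0.018 in

Adjust CN=98 to AMC III: 23·98/(10 + 0.13·98) → 2254 ÷ (1137/50) = 112700/1137 ≈ 99.120
Max retention: S = 1000/(112700/1137) − 10 = 100/1127 in (≈ 0.089 in)
Initial abstraction Ia = S/5 = (100/1127)/5 = 20/1127 ≈ 0.018 in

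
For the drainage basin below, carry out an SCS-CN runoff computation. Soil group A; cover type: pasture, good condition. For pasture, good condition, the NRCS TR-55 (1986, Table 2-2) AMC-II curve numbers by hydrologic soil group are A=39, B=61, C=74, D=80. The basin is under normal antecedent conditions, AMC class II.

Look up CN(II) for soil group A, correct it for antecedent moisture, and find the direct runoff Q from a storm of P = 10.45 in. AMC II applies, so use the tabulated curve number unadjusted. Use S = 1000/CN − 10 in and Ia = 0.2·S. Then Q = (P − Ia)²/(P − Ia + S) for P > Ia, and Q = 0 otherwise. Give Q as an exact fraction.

NRCS table: pasture, good condition, soil group A → CN(II) = 39
CN(II) = 39; AMC II needs no correction.
S = 1000/39 − 10 = 610/39 in ≈ 15.641 in
Initial abstraction Ia = S/5 = (610/39)/5 = 122/39 ≈ 3.128 in
Excess rainfall: 10.450 − 3.128 = 7.322 in; P > Ia so Q > 0
Q: (5711/780)² ÷ (17911/780) = 32615521/13970580 in (≈ 2.335 in)

Q = 32615521/13970580 in ≈ 2.335 in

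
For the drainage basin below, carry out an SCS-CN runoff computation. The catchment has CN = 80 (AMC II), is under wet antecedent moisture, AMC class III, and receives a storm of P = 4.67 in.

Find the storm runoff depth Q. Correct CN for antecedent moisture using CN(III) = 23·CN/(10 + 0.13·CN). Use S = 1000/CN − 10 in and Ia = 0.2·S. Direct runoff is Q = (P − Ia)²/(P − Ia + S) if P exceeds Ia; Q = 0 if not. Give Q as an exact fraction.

Q = 104878081/29304300 in ≈ 3.579 in

CN(III) from CN(II)=80: (23·80)/(10 + 0.13·80) = 4600/51 ≈ 90.196
S = 1000/(4600/51) − 10 = 25/23 in ≈ 1.087 in
Ia = 0.2S: 0.2·1.087 = 0.217 in (exactly 5/23)
Excess rainfall: 4.670 − 0.217 = 4.453 in; P > Ia so Q > 0
Runoff Q = (P−Ia)²/(P−Ia+S) = (4.453)²/(4.453+1.087) = 104878081/29304300 ≈ 3.579 in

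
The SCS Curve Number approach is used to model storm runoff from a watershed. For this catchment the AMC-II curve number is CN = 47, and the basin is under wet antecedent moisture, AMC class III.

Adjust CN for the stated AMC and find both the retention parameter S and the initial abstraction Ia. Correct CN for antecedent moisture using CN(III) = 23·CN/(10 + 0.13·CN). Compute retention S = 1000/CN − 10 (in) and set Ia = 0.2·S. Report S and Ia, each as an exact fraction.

Wet (AMC III): CN(III) = 23·47/(10 + 0.13·47) = 1081/(1611/100) = 108100/1611 ≈ 67.101
Retention S: 1000/CN − 10 with CN=67.101 → S = 5300/1081 ≈ 4.903 in
Ia = 0.2·(5300/1081) = 1060/1081 in ≈ 0.981 in

S = 5300/1081 in ≈ 4.903 in; Ia = 1060/1081 in ≈ 0.981 in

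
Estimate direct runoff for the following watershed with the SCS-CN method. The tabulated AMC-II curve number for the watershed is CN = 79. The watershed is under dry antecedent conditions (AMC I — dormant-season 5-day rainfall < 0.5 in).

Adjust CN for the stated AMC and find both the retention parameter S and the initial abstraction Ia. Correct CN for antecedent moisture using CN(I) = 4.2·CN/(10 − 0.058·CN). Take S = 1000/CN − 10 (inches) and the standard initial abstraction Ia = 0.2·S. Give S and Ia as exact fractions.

S = 500/79 in ≈ 6.329 in; Ia = 100/79 in ≈ 1.266 in

CN(I) from CN(II)=79: (4.2·79)/(10 − 0.058·79) = 7900/129 ≈ 61.240
S = 1000/(7900/129) − 10 = 500/79 in ≈ 6.329 in
Ia = 0.2·(500/79) = 100/79 in ≈ 1.266 in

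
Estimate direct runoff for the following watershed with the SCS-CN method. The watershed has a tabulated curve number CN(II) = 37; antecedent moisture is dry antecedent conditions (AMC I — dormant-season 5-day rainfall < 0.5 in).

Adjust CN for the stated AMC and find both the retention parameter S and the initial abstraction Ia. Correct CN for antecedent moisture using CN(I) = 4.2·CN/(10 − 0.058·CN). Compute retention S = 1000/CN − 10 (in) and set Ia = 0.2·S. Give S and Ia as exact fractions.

Dry (AMC I): CN(I) = 4.2·37/(10 − 0.058·37) = (777/5)/(3927/500) = 3700/187 ≈ 19.786
Retention S: 1000/CN − 10 with CN=19.786 → S = 1500/37 ≈ 40.541 in
Initial abstraction Ia = S/5 = (1500/37)/5 = 300/37 ≈ 8.108 in

S = 1500/37 in ≈ 40.541 in; Ia = 300/37 in ≈ 8.108 in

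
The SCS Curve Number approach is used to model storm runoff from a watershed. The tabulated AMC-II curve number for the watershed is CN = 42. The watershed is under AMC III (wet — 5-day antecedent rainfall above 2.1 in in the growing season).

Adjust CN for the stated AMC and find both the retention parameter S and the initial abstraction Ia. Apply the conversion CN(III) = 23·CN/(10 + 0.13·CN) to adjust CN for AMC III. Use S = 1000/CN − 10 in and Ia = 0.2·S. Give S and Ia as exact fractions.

Adjust CN=42 to AMC III: 23·42/(10 + 0.13·42) → 966 ÷ (773/50) = 48300/773 ≈ 62.484
S = 1000/(48300/773) − 10 = 2900/483 in ≈ 6.004 in
Ia = 0.2S: 0.2·6.004 = 1.201 in (exactly 580/483)

S = 2900/483 in ≈ 6.004 in; Ia = 580/483 in ≈ 1.201 in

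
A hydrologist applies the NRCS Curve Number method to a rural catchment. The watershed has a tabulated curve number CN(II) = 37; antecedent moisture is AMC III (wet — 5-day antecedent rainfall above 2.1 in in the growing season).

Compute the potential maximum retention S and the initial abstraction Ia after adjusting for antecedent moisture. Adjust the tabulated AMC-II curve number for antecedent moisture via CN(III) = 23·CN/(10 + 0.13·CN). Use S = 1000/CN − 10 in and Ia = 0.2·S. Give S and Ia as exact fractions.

S = 6300/851 in ≈ 7.403 in; Ia = 1260/851 in ≈ 1.481 in

CN(III) from CN(II)=37: (23·37)/(10 + 0.13·37) = 85100/1481 ≈ 57.461
S = 1000/(85100/1481) − 10 = 6300/851 in ≈ 7.403 in
Ia = 0.2·(6300/851) = 1260/851 in ≈ 1.481 in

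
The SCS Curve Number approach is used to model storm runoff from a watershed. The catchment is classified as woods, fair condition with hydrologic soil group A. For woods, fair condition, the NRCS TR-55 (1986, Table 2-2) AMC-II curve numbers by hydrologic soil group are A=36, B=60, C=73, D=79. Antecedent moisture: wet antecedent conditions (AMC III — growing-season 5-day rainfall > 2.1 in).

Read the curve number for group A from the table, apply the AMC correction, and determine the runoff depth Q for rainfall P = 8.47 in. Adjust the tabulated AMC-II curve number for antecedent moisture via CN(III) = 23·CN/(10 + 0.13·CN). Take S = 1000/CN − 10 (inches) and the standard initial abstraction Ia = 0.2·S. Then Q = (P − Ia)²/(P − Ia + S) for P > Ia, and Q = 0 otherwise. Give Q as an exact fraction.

Q = 20543202241/6278910300 in ≈ 3.272 in

NRCS table: woods, fair condition, soil group A → CN(II) = 36
Adjust CN=36 to AMC III: 23·36/(10 + 0.13·36) → 828 ÷ (367/25) = 20700/367 ≈ 56.403
Max retention: S = 1000/(20700/367) − 10 = 1600/207 in (≈ 7.729 in)
Initial abstraction Ia = S/5 = (1600/207)/5 = 320/207 ≈ 1.546 in
Since P=8.470 > Ia=1.546: effective rainfall P−Ia = 143329/20700 in
Q = (143329/20700)²/((143329/20700) + 1600/207) = (20543202241/428490000)/(303329/20700) = 20543202241/6278910300 in ≈ 3.272 in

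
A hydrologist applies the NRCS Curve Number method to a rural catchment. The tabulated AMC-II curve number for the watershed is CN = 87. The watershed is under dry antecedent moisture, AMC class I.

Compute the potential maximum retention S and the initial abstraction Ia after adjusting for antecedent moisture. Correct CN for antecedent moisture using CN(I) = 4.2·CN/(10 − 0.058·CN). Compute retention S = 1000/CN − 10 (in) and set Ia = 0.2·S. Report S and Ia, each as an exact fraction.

Adjust CN=87 to AMC I: 4.2·87/(10 − 0.058·87) → (1827/5) ÷ (2477/500) = 182700/2477 ≈ 73.759
Max retention: S = 1000/(182700/2477) − 10 = 6500/1827 in (≈ 3.558 in)
Ia = 0.2S: 0.2·3.558 = 0.712 in (exactly 1300/1827)

S = 6500/1827 in ≈ 3.558 in; Ia = 1300/1827 in ≈ 0.712 in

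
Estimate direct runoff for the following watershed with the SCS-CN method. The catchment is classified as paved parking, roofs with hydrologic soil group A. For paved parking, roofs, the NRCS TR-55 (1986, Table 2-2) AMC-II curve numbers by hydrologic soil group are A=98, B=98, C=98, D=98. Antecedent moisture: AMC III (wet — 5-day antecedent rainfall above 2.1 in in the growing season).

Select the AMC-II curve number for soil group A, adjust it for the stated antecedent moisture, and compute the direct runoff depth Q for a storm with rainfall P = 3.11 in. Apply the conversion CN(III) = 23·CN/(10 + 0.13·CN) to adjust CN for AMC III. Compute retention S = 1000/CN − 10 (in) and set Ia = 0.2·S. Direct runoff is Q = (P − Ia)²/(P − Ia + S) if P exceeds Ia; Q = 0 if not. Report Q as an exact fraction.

Q = 121450159009/40402611900 in ≈ 3.006 in

NRCS table: paved parking, roofs, soil group A → CN(II) = 98
Wet (AMC III): CN(III) = 23·98/(10 + 0.13·98) = 2254/(1137/50) = 112700/1137 ≈ 99.120
Max retention: S = 1000/(112700/1137) − 10 = 100/1127 in (≈ 0.089 in)
Initial abstraction Ia = S/5 = (100/1127)/5 = 20/1127 ≈ 0.018 in
Since P=3.110 > Ia=0.018: effective rainfall P−Ia = 348497/112700 in
Q = (348497/112700)²/((348497/112700) + 100/1127) = (121450159009/12701290000)/(358497/112700) = 121450159009/40402611900 in ≈ 3.006 in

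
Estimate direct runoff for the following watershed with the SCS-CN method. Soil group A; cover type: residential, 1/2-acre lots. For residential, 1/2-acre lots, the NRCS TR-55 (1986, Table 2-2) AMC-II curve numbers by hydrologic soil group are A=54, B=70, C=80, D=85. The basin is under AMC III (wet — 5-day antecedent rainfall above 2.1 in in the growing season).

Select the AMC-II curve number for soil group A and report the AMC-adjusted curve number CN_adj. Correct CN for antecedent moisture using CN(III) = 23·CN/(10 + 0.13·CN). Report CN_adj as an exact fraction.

NRCS table: residential, 1/2-acre lots, soil group A → CN(II) = 54
Adjust CN=54 to AMC III: 23·54/(10 + 0.13·54) → 1242 ÷ (851/50) = 2700/37 ≈ 72.973

CN_adj = 2700/37 ≈ 72.973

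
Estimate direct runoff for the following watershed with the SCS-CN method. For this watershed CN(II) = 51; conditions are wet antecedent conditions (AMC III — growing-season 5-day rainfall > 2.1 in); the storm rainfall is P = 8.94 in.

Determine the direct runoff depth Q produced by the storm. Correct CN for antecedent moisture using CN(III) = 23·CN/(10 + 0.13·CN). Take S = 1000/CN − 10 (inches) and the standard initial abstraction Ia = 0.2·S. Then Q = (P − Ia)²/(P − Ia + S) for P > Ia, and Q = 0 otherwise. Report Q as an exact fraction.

Q = 225939559561/42247413150 in ≈ 5.348 in

Adjust CN=51 to AMC III: 23·51/(10 + 0.13·51) → 1173 ÷ (1663/100) = 117300/1663 ≈ 70.535
Retention S: 1000/CN − 10 with CN=70.535 → S = 4900/1173 ≈ 4.177 in
Ia = 0.2S: 0.2·4.177 = 0.835 in (exactly 980/1173)
Since P=8.940 > Ia=0.835: effective rainfall P−Ia = 475331/58650 in
Q = (475331/58650)²/((475331/58650) + 4900/1173) = (225939559561/3439822500)/(720331/58650) = 225939559561/42247413150 in ≈ 5.348 in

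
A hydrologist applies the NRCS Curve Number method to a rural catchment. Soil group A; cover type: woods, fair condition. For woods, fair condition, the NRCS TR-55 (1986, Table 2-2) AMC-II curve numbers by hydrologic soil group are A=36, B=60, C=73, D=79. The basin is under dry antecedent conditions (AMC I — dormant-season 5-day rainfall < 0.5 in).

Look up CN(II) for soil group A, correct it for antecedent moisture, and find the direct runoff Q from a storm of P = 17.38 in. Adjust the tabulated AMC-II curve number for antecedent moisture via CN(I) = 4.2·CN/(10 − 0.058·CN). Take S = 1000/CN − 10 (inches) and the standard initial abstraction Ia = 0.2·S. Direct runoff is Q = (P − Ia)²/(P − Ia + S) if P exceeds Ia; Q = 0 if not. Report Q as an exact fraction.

Q = 7096546081/4576077450 in ≈ 1.551 in

NRCS table: woods, fair condition, soil group A → CN(II) = 36
CN(I) from CN(II)=36: (4.2·36)/(10 − 0.058·36) = 18900/989 ≈ 19.110
S = 1000/(18900/989) − 10 = 8000/189 in ≈ 42.328 in
Initial abstraction Ia = S/5 = (8000/189)/5 = 1600/189 ≈ 8.466 in
Since P=17.380 > Ia=8.466: effective rainfall P−Ia = 84241/9450 in
Q: (84241/9450)² ÷ (484241/9450) = 7096546081/4576077450 in (≈ 1.551 in)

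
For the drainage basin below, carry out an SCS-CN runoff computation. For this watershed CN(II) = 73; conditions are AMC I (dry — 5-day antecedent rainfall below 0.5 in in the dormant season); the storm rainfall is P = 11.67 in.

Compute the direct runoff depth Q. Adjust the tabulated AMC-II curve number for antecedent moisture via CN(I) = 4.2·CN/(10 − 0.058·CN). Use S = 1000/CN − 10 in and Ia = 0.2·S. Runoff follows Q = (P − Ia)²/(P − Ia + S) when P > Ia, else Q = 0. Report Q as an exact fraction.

Adjust CN=73 to AMC I: 4.2·73/(10 − 0.058·73) → (1533/5) ÷ (2883/500) = 51100/961 ≈ 53.174
Max retention: S = 1000/(51100/961) − 10 = 4500/511 in (≈ 8.806 in)
Ia = 0.2·(4500/511) = 900/511 in ≈ 1.761 in
Excess rainfall: 11.670 − 1.761 = 9.909 in; P > Ia so Q > 0
Q: (506337/51100)² ÷ (956337/51100) = 85459052523/16289606900 in (≈ 5.246 in)

Q = 85459052523/16289606900 in ≈ 5.246 in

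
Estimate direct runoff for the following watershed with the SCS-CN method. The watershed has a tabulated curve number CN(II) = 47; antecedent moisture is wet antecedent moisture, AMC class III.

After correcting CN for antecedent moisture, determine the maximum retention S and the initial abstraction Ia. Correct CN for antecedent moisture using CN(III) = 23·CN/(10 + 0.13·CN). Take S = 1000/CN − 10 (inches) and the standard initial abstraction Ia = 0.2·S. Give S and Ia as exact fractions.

Adjust CN=47 to AMC III: 23·47/(10 + 0.13·47) → 1081 ÷ (1611/100) = 108100/1611 ≈ 67.101
Retention S: 1000/CN − 10 with CN=67.101 → S = 5300/1081 ≈ 4.903 in
Initial abstraction Ia = S/5 = (5300/1081)/5 = 1060/1081 ≈ 0.981 in

S = 5300/1081 in ≈ 4.903 in; Ia = 1060/1081 in ≈ 0.981 in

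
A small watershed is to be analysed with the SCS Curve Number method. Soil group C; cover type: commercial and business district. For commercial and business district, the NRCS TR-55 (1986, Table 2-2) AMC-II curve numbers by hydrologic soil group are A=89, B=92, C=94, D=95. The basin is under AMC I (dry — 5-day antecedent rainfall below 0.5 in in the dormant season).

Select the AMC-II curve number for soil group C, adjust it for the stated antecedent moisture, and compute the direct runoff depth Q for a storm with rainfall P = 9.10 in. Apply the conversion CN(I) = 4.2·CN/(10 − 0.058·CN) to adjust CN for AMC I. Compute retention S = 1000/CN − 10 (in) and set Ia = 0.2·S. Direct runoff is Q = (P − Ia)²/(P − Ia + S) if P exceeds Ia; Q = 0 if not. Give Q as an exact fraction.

NRCS table: commercial and business district, soil group C → CN(II) = 94
Adjust CN=94 to AMC I: 4.2·94/(10 − 0.058·94) → (1974/5) ÷ (1137/250) = 32900/379 ≈ 86.807
Max retention: S = 1000/(32900/379) − 10 = 500/329 in (≈ 1.520 in)
Ia = 0.2·(500/329) = 100/329 in ≈ 0.304 in
P − Ia = 9.100 − 0.304 = 28939/3290 ≈ 8.796 in (> 0, runoff occurs)
Q = (28939/3290)²/((28939/3290) + 500/329) = (837465721/10824100)/(33939/3290) = 837465721/111659310 in ≈ 7.500 in

Q = 837465721/111659310 in ≈ 7.500 in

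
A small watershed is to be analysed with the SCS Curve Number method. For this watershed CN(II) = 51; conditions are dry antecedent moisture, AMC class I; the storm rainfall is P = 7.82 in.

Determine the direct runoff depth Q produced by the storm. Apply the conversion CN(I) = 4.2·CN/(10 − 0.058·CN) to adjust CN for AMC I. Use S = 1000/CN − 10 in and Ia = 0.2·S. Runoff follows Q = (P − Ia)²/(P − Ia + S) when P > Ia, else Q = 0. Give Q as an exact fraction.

Dry (AMC I): CN(I) = 4.2·51/(10 − 0.058·51) = (1071/5)/(3521/500) = 15300/503 ≈ 30.417
S = 1000/(15300/503) − 10 = 3500/153 in ≈ 22.876 in
Ia = 0.2S: 0.2·22.876 = 4.575 in (exactly 700/153)
P − Ia = 7.820 − 4.575 = 24823/7650 ≈ 3.245 in (> 0, runoff occurs)
Q: (24823/7650)² ÷ (199823/7650) = 616181329/1528645950 in (≈ 0.403 in)

Q = 616181329/1528645950 in ≈ 0.403 in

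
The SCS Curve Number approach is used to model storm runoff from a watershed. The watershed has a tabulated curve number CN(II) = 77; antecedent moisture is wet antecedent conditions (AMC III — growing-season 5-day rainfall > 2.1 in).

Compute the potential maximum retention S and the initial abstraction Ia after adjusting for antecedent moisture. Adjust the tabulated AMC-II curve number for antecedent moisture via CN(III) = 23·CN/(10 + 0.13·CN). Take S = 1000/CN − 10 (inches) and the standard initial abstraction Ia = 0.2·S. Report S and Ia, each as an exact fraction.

S = 100/77 in ≈ 1.299 in; Ia = 20/77 in ≈ 0.260 in

CN(III) from CN(II)=77: (23·77)/(10 + 0.13·77) = 7700/87 ≈ 88.506
S = 1000/(7700/87) − 10 = 100/77 in ≈ 1.299 in
Ia = 0.2·(100/77) = 20/77 in ≈ 0.260 in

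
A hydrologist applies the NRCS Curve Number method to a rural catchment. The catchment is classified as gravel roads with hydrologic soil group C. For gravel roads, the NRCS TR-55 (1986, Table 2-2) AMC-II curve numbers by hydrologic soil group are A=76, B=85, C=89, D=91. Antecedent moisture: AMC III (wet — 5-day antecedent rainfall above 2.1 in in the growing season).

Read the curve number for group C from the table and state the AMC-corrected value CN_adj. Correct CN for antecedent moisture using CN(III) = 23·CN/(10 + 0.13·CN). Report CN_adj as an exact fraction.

CN_adj = 204700/2157 ≈ 94.900

NRCS table: gravel roads, soil group C → CN(II) = 89
Wet (AMC III): CN(III) = 23·89/(10 + 0.13·89) = 2047/(2157/100) = 204700/2157 ≈ 94.900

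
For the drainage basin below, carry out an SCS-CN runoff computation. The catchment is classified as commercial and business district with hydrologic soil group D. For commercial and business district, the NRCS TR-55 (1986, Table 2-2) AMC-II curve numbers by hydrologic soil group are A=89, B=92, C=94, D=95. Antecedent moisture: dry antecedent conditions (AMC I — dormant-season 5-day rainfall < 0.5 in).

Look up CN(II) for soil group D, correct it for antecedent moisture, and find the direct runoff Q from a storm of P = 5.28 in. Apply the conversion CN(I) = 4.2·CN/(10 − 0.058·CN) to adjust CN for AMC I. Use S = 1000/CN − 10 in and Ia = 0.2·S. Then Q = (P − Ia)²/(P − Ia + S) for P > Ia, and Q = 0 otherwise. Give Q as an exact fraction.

Q = 629207056/156278325 in ≈ 4.026 in

NRCS table: commercial and business district, soil group D → CN(II) = 95
Adjust CN=95 to AMC I: 4.2·95/(10 − 0.058·95) → 399 ÷ (449/100) = 39900/449 ≈ 88.864
Max retention: S = 1000/(39900/449) − 10 = 500/399 in (≈ 1.253 in)
Ia = 0.2·(500/399) = 100/399 in ≈ 0.251 in
P − Ia = 5.280 − 0.251 = 50168/9975 ≈ 5.029 in (> 0, runoff occurs)
Q = (50168/9975)²/((50168/9975) + 500/399) = (2516828224/99500625)/(62668/9975) = 629207056/156278325 in ≈ 4.026 in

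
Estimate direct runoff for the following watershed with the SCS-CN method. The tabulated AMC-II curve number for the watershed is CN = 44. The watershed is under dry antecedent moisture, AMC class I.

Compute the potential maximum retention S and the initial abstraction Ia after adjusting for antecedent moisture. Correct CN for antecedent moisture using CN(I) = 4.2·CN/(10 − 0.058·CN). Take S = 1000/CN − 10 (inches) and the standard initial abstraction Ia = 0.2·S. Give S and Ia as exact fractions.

S = 1000/33 in ≈ 30.303 in; Ia = 200/33 in ≈ 6.061 in

Dry (AMC I): CN(I) = 4.2·44/(10 − 0.058·44) = (924/5)/(931/125) = 3300/133 ≈ 24.812
Max retention: S = 1000/(3300/133) − 10 = 1000/33 in (≈ 30.303 in)
Initial abstraction Ia = S/5 = (1000/33)/5 = 200/33 ≈ 6.061 in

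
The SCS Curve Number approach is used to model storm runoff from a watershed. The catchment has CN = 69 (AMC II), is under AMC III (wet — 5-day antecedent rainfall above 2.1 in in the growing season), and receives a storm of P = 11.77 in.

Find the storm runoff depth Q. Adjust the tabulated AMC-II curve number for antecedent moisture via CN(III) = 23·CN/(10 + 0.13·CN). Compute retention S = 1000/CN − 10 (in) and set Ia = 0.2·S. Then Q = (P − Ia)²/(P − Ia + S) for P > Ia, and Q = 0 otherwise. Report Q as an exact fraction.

Q = 3261271198201/335793171300 in ≈ 9.712 in

Wet (AMC III): CN(III) = 23·69/(10 + 0.13·69) = 1587/(1897/100) = 158700/1897 ≈ 83.658
Retention S: 1000/CN − 10 with CN=83.658 → S = 3100/1587 ≈ 1.953 in
Initial abstraction Ia = S/5 = (3100/1587)/5 = 620/1587 ≈ 0.391 in
Since P=11.770 > Ia=0.391: effective rainfall P−Ia = 1805899/158700 in
Runoff Q = (P−Ia)²/(P−Ia+S) = (11.379)²/(11.379+1.953) = 3261271198201/335793171300 ≈ 9.712 in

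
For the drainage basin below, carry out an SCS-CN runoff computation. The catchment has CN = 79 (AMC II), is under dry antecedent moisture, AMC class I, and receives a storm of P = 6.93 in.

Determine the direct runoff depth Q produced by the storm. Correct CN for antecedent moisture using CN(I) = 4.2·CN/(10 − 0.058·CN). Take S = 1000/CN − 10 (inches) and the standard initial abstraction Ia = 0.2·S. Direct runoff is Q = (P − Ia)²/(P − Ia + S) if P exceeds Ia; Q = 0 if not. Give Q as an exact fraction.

Q = 2002294009/748501300 in ≈ 2.675 in

Dry (AMC I): CN(I) = 4.2·79/(10 − 0.058·79) = (1659/5)/(2709/500) = 7900/129 ≈ 61.240
Max retention: S = 1000/(7900/129) − 10 = 500/79 in (≈ 6.329 in)
Ia = 0.2·(500/79) = 100/79 in ≈ 1.266 in
P − Ia = 6.930 − 1.266 = 44747/7900 ≈ 5.664 in (> 0, runoff occurs)
Runoff Q = (P−Ia)²/(P−Ia+S) = (5.664)²/(5.664+6.329) = 2002294009/748501300 ≈ 2.675 in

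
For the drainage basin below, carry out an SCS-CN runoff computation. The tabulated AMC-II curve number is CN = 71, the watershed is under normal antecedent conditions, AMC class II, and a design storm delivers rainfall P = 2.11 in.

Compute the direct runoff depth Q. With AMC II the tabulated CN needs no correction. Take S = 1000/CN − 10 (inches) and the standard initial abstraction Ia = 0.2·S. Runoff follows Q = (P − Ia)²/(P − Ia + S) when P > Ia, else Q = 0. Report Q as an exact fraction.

Q = 84290761/271085100 in ≈ 0.311 in

CN(II) = 71; AMC II needs no correction.
Max retention: S = 1000/71 − 10 = 290/71 in (≈ 4.085 in)
Ia = 0.2·(290/71) = 58/71 in ≈ 0.817 in
P − Ia = 2.110 − 0.817 = 9181/7100 ≈ 1.293 in (> 0, runoff occurs)
Runoff Q = (P−Ia)²/(P−Ia+S) = (1.293)²/(1.293+4.085) = 84290761/271085100 ≈ 0.311 in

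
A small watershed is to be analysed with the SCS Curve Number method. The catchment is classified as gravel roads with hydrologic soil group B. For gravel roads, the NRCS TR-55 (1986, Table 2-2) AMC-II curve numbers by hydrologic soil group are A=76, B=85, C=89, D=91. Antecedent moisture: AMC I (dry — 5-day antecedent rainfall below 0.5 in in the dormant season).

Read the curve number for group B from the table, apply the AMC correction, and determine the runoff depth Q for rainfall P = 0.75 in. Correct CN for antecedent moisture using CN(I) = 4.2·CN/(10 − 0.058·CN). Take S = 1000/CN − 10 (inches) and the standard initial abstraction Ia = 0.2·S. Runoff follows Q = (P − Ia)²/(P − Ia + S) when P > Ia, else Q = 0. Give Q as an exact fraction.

NRCS table: gravel roads, soil group B → CN(II) = 85
Adjust CN=85 to AMC I: 4.2·85/(10 − 0.058·85) → 357 ÷ (507/100) = 11900/169 ≈ 70.414
S = 1000/(11900/169) − 10 = 500/119 in ≈ 4.202 in
Ia = 0.2·(500/119) = 100/119 in ≈ 0.840 in
P = 0.750 ≤ Ia = 0.840 in: entire storm abstracted, Q = 0.

Q = 0 in ≈ 0.000 in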